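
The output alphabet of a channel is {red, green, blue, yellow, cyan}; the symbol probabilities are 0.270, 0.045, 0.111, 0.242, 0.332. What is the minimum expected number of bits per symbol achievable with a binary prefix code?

2.156 bits/symbol

Repeatedly combine the two least-probable nodes; the expected code length is the sum of the merged weights.
merge 9/200 + 111/1000 → 39/250
merge 39/250 + 121/500 → 199/500
merge 27/100 + 83/250 → 301/500
merge 199/500 + 301/500 → 1
L = 39/250 + 199/500 + 301/500 + 1 = 539/250 = 2.156 bits/symbol.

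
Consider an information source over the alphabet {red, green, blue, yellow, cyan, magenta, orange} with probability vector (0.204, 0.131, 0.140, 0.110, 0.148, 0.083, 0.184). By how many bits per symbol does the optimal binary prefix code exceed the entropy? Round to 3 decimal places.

Entropy H = −Σ p log₂ p ≈ 2.7547 bits.
Huffman merges: 83/1000+11/100→193/1000; 131/1000+7/50→271/1000; 37/250+23/125→83/250; 193/1000+51/250→397/1000; 271/1000+83/250→603/1000; 397/1000+603/1000→1. L = 699/250 ≈ 2.7960.
L − H = 2.7960 − 2.7547 = 0.041 bits.

0.041 bits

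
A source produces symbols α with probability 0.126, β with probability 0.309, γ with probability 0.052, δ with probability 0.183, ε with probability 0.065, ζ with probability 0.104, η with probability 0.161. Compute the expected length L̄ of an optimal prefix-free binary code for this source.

Repeatedly combine the two least-probable nodes; the expected code length is the sum of the merged weights.
merge 13/250 + 13/200 → 117/1000
merge 13/125 + 117/1000 → 221/1000
merge 63/500 + 161/1000 → 287/1000
merge 183/1000 + 221/1000 → 101/250
merge 287/1000 + 309/1000 → 149/250
merge 101/250 + 149/250 → 1
L = 117/1000 + 221/1000 + 287/1000 + 101/250 + 149/250 + 1 = 21/8 = 2.625 bits/symbol.

2.625 bits/symbol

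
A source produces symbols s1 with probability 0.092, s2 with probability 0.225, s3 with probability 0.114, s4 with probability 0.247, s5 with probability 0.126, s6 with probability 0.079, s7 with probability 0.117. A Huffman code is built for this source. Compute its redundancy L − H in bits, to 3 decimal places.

0.015 bits

Entropy H = −Σ p log₂ p ≈ 2.6844 bits.
Huffman merges: 79/1000+23/250→171/1000; 57/500+117/1000→231/1000; 63/500+171/1000→297/1000; 9/40+231/1000→57/125; 247/1000+297/1000→68/125; 57/125+68/125→1. L = 2699/1000 ≈ 2.6990.
L − H = 2.6990 − 2.6844 = 0.015 bits.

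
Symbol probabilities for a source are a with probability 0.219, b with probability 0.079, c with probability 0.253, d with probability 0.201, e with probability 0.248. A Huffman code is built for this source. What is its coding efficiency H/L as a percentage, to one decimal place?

98.0%

Entropy H = −Σ p log₂ p ≈ 2.2349 bits.
Huffman merges: 79/1000+201/1000→7/25; 219/1000+31/125→467/1000; 253/1000+7/25→533/1000; 467/1000+533/1000→1. L = 57/25 ≈ 2.2800.
Efficiency = H/L = 2.2349/2.2800 = 98.0%.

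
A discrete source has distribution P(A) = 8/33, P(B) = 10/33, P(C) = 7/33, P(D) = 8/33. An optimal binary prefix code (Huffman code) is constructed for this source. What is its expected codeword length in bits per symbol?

Repeatedly combine the two least-probable nodes; the expected code length is the sum of the merged weights.
merge 7/33 + 8/33 → 5/11
merge 8/33 + 10/33 → 6/11
merge 5/11 + 6/11 → 1
L = 5/11 + 6/11 + 1 = 2 bits/symbol.

2 bits/symbol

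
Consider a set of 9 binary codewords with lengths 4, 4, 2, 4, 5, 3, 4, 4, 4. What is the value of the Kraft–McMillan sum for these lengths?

With common denominator 2^5 = 32: Σ 2^(−ℓᵢ) = 2/32 + 2/32 + 8/32 + 2/32 + 1/32 + 4/32 + 2/32 + 2/32 + 2/32 = 25/32 = 0.78125.

0.78125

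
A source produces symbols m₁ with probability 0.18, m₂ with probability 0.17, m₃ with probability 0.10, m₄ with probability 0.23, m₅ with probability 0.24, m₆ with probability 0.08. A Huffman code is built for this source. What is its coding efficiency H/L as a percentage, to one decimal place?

Entropy H = −Σ p log₂ p ≈ 2.4854 bits.
Huffman merges: 2/25+1/10→9/50; 17/100+9/50→7/20; 9/50+23/100→41/100; 6/25+7/20→59/100; 41/100+59/100→1. L = 253/100 ≈ 2.5300.
Efficiency = H/L = 2.4854/2.5300 = 98.2%.

98.2%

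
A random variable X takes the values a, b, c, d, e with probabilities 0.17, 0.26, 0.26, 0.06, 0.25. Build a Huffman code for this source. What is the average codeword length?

2.23 bits/symbol

Repeatedly combine the two least-probable nodes; the expected code length is the sum of the merged weights.
merge 3/50 + 17/100 → 23/100
merge 23/100 + 1/4 → 12/25
merge 13/50 + 13/50 → 13/25
merge 12/25 + 13/25 → 1
L = 23/100 + 12/25 + 13/25 + 1 = 223/100 = 2.23 bits/symbol.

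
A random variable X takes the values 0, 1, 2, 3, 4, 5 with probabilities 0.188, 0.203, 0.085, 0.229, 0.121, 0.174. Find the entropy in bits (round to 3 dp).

2.517 bits

H = −Σ pᵢ log₂ pᵢ.
−0.188·log₂(0.188) = 0.4533
−0.203·log₂(0.203) = 0.4670
−0.085·log₂(0.085) = 0.3023
−0.229·log₂(0.229) = 0.4870
−0.121·log₂(0.121) = 0.3687
−0.174·log₂(0.174) = 0.4390
Sum ≈ 2.5172 → 2.517 bits.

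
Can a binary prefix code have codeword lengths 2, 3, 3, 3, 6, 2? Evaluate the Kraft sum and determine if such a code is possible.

0.890625; yes

With common denominator 2^6 = 64: Σ 2^(−ℓᵢ) = 16/64 + 8/64 + 8/64 + 8/64 + 1/64 + 16/64 = 57/64 = 0.890625.
Kraft's inequality requires Σ ≤ 1; here Σ = 0.890625 ≤ 1, so such a prefix code exists.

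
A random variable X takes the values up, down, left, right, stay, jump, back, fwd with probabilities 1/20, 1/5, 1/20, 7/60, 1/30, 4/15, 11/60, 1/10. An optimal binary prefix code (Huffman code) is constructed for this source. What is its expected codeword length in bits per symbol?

2.75 bits/symbol

Repeatedly combine the two least-probable nodes; the expected code length is the sum of the merged weights.
merge 1/30 + 1/20 → 1/12
merge 1/20 + 1/12 → 2/15
merge 1/10 + 7/60 → 13/60
merge 2/15 + 11/60 → 19/60
merge 1/5 + 13/60 → 5/12
merge 4/15 + 19/60 → 7/12
merge 5/12 + 7/12 → 1
L = 1/12 + 2/15 + 13/60 + 19/60 + 5/12 + 7/12 + 1 = 11/4 = 2.75 bits/symbol.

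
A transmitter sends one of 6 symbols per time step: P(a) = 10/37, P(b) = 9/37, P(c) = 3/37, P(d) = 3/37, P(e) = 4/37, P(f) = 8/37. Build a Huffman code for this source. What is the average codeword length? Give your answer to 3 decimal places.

Repeatedly combine the two least-probable nodes; the expected code length is the sum of the merged weights.
merge 3/37 + 3/37 → 6/37
merge 4/37 + 6/37 → 10/37
merge 8/37 + 9/37 → 17/37
merge 10/37 + 10/37 → 20/37
merge 17/37 + 20/37 → 1
L = 6/37 + 10/37 + 17/37 + 20/37 + 1 = 90/37 ≈ 2.432 bits/symbol.

2.432 bits/symbol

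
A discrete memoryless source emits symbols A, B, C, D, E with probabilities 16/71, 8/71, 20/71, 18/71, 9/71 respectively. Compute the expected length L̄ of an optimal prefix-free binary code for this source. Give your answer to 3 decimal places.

2.239 bits/symbol

Repeatedly combine the two least-probable nodes; the expected code length is the sum of the merged weights.
merge 8/71 + 9/71 → 17/71
merge 16/71 + 17/71 → 33/71
merge 18/71 + 20/71 → 38/71
merge 33/71 + 38/71 → 1
L = 17/71 + 33/71 + 38/71 + 1 = 159/71 ≈ 2.239 bits/symbol.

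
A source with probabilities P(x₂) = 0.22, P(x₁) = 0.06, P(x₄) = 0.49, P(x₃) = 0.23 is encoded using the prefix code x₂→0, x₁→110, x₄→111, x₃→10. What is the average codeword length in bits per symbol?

L̄ = Σ pᵢ·ℓᵢ = 0.22·1 + 0.06·3 + 0.49·3 + 0.23·2 = 2.33 bits/symbol.

2.33 bits/symbol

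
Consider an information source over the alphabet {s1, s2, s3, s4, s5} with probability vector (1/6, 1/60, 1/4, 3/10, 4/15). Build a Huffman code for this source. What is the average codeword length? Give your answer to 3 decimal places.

Repeatedly combine the two least-probable nodes; the expected code length is the sum of the merged weights.
merge 1/60 + 1/6 → 11/60
merge 11/60 + 1/4 → 13/30
merge 4/15 + 3/10 → 17/30
merge 13/30 + 17/30 → 1
L = 11/60 + 13/30 + 17/30 + 1 = 131/60 ≈ 2.183 bits/symbol.

2.183 bits/symbol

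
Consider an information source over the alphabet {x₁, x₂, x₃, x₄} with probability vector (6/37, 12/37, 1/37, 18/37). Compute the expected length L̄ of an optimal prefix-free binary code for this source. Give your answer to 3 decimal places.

1.703 bits/symbol

Repeatedly combine the two least-probable nodes; the expected code length is the sum of the merged weights.
merge 1/37 + 6/37 → 7/37
merge 7/37 + 12/37 → 19/37
merge 18/37 + 19/37 → 1
L = 7/37 + 19/37 + 1 = 63/37 ≈ 1.703 bits/symbol.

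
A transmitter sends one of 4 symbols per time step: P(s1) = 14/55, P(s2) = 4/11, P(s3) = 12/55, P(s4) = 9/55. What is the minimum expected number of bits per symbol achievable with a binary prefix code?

Repeatedly combine the two least-probable nodes; the expected code length is the sum of the merged weights.
merge 9/55 + 12/55 → 21/55
merge 14/55 + 4/11 → 34/55
merge 21/55 + 34/55 → 1
L = 21/55 + 34/55 + 1 = 2 bits/symbol.

2 bits/symbol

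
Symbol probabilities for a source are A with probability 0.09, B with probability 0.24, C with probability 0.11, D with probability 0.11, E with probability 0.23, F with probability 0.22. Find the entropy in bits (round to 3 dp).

2.476 bits

H = −Σ pᵢ log₂ pᵢ.
−0.09·log₂(0.09) = 0.3127
−0.24·log₂(0.24) = 0.4941
−0.11·log₂(0.11) = 0.3503
−0.11·log₂(0.11) = 0.3503
−0.23·log₂(0.23) = 0.4877
−0.22·log₂(0.22) = 0.4806
Sum ≈ 2.4756 → 2.476 bits.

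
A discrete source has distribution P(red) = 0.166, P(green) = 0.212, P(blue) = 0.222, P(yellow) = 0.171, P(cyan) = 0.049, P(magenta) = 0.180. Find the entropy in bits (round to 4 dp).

2.4807 bits

H = −Σ pᵢ log₂ pᵢ.
−0.166·log₂(0.166) = 0.4301
−0.212·log₂(0.212) = 0.4744
−0.222·log₂(0.222) = 0.4820
−0.171·log₂(0.171) = 0.4357
−0.049·log₂(0.049) = 0.2132
−0.180·log₂(0.180) = 0.4453
Sum ≈ 2.4807 → 2.4807 bits.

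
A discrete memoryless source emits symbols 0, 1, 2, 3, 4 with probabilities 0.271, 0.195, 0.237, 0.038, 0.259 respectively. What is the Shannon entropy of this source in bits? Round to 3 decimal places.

2.147 bits

H = −Σ pᵢ log₂ pᵢ.
−0.271·log₂(0.271) = 0.5105
−0.195·log₂(0.195) = 0.4599
−0.237·log₂(0.237) = 0.4923
−0.038·log₂(0.038) = 0.1793
−0.259·log₂(0.259) = 0.5048
Sum ≈ 2.1467 → 2.147 bits.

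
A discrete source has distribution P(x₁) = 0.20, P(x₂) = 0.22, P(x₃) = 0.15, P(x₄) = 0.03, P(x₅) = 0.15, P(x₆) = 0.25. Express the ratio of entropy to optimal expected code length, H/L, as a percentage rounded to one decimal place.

96.3%

Entropy H = −Σ p log₂ p ≈ 2.4178 bits.
Huffman merges: 3/100+3/20→9/50; 3/20+9/50→33/100; 1/5+11/50→21/50; 1/4+33/100→29/50; 21/50+29/50→1. L = 251/100 ≈ 2.5100.
Efficiency = H/L = 2.4178/2.5100 = 96.3%.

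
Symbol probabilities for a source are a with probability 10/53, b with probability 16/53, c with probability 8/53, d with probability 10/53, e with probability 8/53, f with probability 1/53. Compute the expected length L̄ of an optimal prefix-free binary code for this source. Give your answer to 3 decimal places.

Repeatedly combine the two least-probable nodes; the expected code length is the sum of the merged weights.
merge 1/53 + 8/53 → 9/53
merge 8/53 + 9/53 → 17/53
merge 10/53 + 10/53 → 20/53
merge 16/53 + 17/53 → 33/53
merge 20/53 + 33/53 → 1
L = 9/53 + 17/53 + 20/53 + 33/53 + 1 = 132/53 ≈ 2.491 bits/symbol.

2.491 bits/symbol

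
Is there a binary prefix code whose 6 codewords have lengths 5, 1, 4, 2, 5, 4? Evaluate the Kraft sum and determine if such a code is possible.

With common denominator 2^5 = 32: Σ 2^(−ℓᵢ) = 1/32 + 16/32 + 2/32 + 8/32 + 1/32 + 2/32 = 30/32 = 0.9375.
Kraft's inequality requires Σ ≤ 1; here Σ = 0.9375 ≤ 1, so such a prefix code exists.

0.9375; yes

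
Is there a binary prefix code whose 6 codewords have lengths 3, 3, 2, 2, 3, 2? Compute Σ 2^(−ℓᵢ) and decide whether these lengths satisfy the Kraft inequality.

1.125; no

With common denominator 2^3 = 8: Σ 2^(−ℓᵢ) = 1/8 + 1/8 + 2/8 + 2/8 + 1/8 + 2/8 = 9/8 = 1.125.
Kraft's inequality requires Σ ≤ 1; here Σ = 1.125 > 1, so no such prefix code exists.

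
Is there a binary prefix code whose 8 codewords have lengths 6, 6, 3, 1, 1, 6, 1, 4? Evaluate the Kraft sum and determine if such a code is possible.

1.734375; no

With common denominator 2^6 = 64: Σ 2^(−ℓᵢ) = 1/64 + 1/64 + 8/64 + 32/64 + 32/64 + 1/64 + 32/64 + 4/64 = 111/64 = 1.734375.
Kraft's inequality requires Σ ≤ 1; here Σ = 1.734375 > 1, so no such prefix code exists.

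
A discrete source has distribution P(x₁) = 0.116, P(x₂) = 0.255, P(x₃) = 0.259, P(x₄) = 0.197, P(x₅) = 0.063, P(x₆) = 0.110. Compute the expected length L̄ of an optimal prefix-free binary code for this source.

Repeatedly combine the two least-probable nodes; the expected code length is the sum of the merged weights.
merge 63/1000 + 11/100 → 173/1000
merge 29/250 + 173/1000 → 289/1000
merge 197/1000 + 51/200 → 113/250
merge 259/1000 + 289/1000 → 137/250
merge 113/250 + 137/250 → 1
L = 173/1000 + 289/1000 + 113/250 + 137/250 + 1 = 1231/500 = 2.462 bits/symbol.

2.462 bits/symbol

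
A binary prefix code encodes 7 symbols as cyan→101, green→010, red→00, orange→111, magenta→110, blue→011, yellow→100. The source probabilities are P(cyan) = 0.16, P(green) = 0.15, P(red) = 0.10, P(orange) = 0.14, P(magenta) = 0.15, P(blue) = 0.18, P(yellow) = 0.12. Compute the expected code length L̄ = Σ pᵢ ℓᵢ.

L̄ = Σ pᵢ·ℓᵢ = 0.16·3 + 0.15·3 + 0.10·2 + 0.14·3 + 0.15·3 + 0.18·3 + 0.12·3 = 2.9 bits/symbol.

2.9 bits/symbol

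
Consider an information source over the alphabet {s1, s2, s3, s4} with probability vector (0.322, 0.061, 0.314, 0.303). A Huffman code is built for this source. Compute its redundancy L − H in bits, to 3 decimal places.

Entropy H = −Σ p log₂ p ≈ 1.8193 bits.
Huffman merges: 61/1000+303/1000→91/250; 157/500+161/500→159/250; 91/250+159/250→1. L = 2 ≈ 2.0000.
L − H = 2.0000 − 1.8193 = 0.181 bits.

0.181 bits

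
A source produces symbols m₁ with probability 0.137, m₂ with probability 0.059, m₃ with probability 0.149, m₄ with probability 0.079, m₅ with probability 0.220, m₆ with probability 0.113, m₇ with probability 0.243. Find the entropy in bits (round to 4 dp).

H = −Σ pᵢ log₂ pᵢ.
−0.137·log₂(0.137) = 0.3929
−0.059·log₂(0.059) = 0.2409
−0.149·log₂(0.149) = 0.4092
−0.079·log₂(0.079) = 0.2893
−0.220·log₂(0.220) = 0.4806
−0.113·log₂(0.113) = 0.3555
−0.243·log₂(0.243) = 0.4960
Sum ≈ 2.6643 → 2.6643 bits.

2.6643 bits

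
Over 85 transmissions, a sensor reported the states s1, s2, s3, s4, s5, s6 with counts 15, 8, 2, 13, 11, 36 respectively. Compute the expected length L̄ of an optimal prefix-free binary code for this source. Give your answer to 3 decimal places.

Probabilities are the counts divided by 85.
Repeatedly combine the two least-probable nodes; the expected code length is the sum of the merged weights.
merge 2/85 + 8/85 → 2/17
merge 2/17 + 11/85 → 21/85
merge 13/85 + 3/17 → 28/85
merge 21/85 + 28/85 → 49/85
merge 36/85 + 49/85 → 1
L = 2/17 + 21/85 + 28/85 + 49/85 + 1 = 193/85 ≈ 2.271 bits/symbol.

2.271 bits/symbol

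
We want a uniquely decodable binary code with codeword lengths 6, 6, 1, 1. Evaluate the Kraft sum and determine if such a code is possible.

1.03125; no

With common denominator 2^6 = 64: Σ 2^(−ℓᵢ) = 1/64 + 1/64 + 32/64 + 32/64 = 66/64 = 1.03125.
Kraft's inequality requires Σ ≤ 1; here Σ = 1.03125 > 1, so no such prefix code exists.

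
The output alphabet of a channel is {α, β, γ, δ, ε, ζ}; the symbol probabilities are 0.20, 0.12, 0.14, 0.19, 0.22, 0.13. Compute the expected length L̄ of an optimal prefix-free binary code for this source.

2.58 bits/symbol

Repeatedly combine the two least-probable nodes; the expected code length is the sum of the merged weights.
merge 3/25 + 13/100 → 1/4
merge 7/50 + 19/100 → 33/100
merge 1/5 + 11/50 → 21/50
merge 1/4 + 33/100 → 29/50
merge 21/50 + 29/50 → 1
L = 1/4 + 33/100 + 21/50 + 29/50 + 1 = 129/50 = 2.58 bits/symbol.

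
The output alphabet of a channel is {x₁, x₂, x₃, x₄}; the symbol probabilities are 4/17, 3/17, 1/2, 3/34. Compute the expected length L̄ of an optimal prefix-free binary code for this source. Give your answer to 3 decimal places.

Repeatedly combine the two least-probable nodes; the expected code length is the sum of the merged weights.
merge 3/34 + 3/17 → 9/34
merge 4/17 + 9/34 → 1/2
merge 1/2 + 1/2 → 1
L = 9/34 + 1/2 + 1 = 30/17 ≈ 1.765 bits/symbol.

1.765 bits/symbol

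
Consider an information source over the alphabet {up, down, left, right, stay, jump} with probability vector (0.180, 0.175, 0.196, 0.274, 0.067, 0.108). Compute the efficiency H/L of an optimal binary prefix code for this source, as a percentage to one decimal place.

97.7%

Entropy H = −Σ p log₂ p ≈ 2.4660 bits.
Huffman merges: 67/1000+27/250→7/40; 7/40+7/40→7/20; 9/50+49/250→47/125; 137/500+7/20→78/125; 47/125+78/125→1. L = 101/40 ≈ 2.5250.
Efficiency = H/L = 2.4660/2.5250 = 97.7%.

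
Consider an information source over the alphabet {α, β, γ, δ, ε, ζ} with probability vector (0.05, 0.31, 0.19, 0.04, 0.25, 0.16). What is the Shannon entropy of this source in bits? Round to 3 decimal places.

2.304 bits

H = −Σ pᵢ log₂ pᵢ.
−0.05·log₂(0.05) = 0.2161
−0.31·log₂(0.31) = 0.5238
−0.19·log₂(0.19) = 0.4552
−0.04·log₂(0.04) = 0.1858
−0.25·log₂(0.25) = 0.5000
−0.16·log₂(0.16) = 0.4230
Sum ≈ 2.3039 → 2.304 bits.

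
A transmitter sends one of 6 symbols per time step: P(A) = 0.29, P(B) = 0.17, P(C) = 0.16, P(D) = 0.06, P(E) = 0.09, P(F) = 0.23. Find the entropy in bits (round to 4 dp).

H = −Σ pᵢ log₂ pᵢ.
−0.29·log₂(0.29) = 0.5179
−0.17·log₂(0.17) = 0.4346
−0.16·log₂(0.16) = 0.4230
−0.06·log₂(0.06) = 0.2435
−0.09·log₂(0.09) = 0.3127
−0.23·log₂(0.23) = 0.4877
Sum ≈ 2.4194 → 2.4194 bits.

2.4194 bits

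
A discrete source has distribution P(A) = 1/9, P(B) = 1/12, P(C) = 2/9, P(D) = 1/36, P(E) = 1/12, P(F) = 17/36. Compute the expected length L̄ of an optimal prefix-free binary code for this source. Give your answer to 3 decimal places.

Repeatedly combine the two least-probable nodes; the expected code length is the sum of the merged weights.
merge 1/36 + 1/12 → 1/9
merge 1/12 + 1/9 → 7/36
merge 1/9 + 7/36 → 11/36
merge 2/9 + 11/36 → 19/36
merge 17/36 + 19/36 → 1
L = 1/9 + 7/36 + 11/36 + 19/36 + 1 = 77/36 ≈ 2.139 bits/symbol.

2.139 bits/symbol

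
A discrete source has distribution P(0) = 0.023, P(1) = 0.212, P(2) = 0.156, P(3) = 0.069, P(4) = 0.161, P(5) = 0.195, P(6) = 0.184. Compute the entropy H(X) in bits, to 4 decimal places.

H = −Σ pᵢ log₂ pᵢ.
−0.023·log₂(0.023) = 0.1252
−0.212·log₂(0.212) = 0.4744
−0.156·log₂(0.156) = 0.4181
−0.069·log₂(0.069) = 0.2662
−0.161·log₂(0.161) = 0.4242
−0.195·log₂(0.195) = 0.4599
−0.184·log₂(0.184) = 0.4494
Sum ≈ 2.6174 → 2.6174 bits.

2.6174 bits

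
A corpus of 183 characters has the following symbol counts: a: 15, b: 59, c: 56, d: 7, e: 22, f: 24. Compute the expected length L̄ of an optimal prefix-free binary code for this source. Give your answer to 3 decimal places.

2.361 bits/symbol

Probabilities are the counts divided by 183.
Repeatedly combine the two least-probable nodes; the expected code length is the sum of the merged weights.
merge 7/183 + 5/61 → 22/183
merge 22/183 + 22/183 → 44/183
merge 8/61 + 44/183 → 68/183
merge 56/183 + 59/183 → 115/183
merge 68/183 + 115/183 → 1
L = 22/183 + 44/183 + 68/183 + 115/183 + 1 = 144/61 ≈ 2.361 bits/symbol.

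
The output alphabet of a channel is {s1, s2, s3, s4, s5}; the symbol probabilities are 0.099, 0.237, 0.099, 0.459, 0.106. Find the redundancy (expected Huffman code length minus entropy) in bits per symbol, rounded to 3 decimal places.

0.031 bits

Entropy H = −Σ p log₂ p ≈ 2.0117 bits.
Huffman merges: 99/1000+99/1000→99/500; 53/500+99/500→38/125; 237/1000+38/125→541/1000; 459/1000+541/1000→1. L = 2043/1000 ≈ 2.0430.
L − H = 2.0430 − 2.0117 = 0.031 bits.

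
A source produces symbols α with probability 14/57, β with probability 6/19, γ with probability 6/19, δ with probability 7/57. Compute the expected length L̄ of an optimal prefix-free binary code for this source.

Repeatedly combine the two least-probable nodes; the expected code length is the sum of the merged weights.
merge 7/57 + 14/57 → 7/19
merge 6/19 + 6/19 → 12/19
merge 7/19 + 12/19 → 1
L = 7/19 + 12/19 + 1 = 2 bits/symbol.

2 bits/symbol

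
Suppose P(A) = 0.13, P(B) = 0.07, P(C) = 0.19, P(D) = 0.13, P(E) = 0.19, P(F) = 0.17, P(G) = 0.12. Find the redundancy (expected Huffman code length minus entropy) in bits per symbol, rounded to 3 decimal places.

Entropy H = −Σ p log₂ p ≈ 2.7460 bits.
Huffman merges: 7/100+3/25→19/100; 13/100+13/100→13/50; 17/100+19/100→9/25; 19/100+19/100→19/50; 13/50+9/25→31/50; 19/50+31/50→1. L = 281/100 ≈ 2.8100.
L − H = 2.8100 − 2.7460 = 0.064 bits.

0.064 bits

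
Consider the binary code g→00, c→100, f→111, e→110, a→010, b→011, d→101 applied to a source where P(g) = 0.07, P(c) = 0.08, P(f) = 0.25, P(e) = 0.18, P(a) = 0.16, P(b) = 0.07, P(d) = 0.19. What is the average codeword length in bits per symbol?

2.93 bits/symbol

L̄ = Σ pᵢ·ℓᵢ = 0.07·2 + 0.08·3 + 0.25·3 + 0.18·3 + 0.16·3 + 0.07·3 + 0.19·3 = 2.93 bits/symbol.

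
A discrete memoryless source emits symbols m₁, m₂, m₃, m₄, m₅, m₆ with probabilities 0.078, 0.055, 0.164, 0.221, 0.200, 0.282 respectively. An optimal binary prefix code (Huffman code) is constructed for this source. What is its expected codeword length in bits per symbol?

2.43 bits/symbol

Repeatedly combine the two least-probable nodes; the expected code length is the sum of the merged weights.
merge 11/200 + 39/500 → 133/1000
merge 133/1000 + 41/250 → 297/1000
merge 1/5 + 221/1000 → 421/1000
merge 141/500 + 297/1000 → 579/1000
merge 421/1000 + 579/1000 → 1
L = 133/1000 + 297/1000 + 421/1000 + 579/1000 + 1 = 243/100 = 2.43 bits/symbol.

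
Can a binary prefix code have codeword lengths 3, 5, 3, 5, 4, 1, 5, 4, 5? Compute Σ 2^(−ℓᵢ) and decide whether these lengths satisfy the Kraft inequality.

1; yes

With common denominator 2^5 = 32: Σ 2^(−ℓᵢ) = 4/32 + 1/32 + 4/32 + 1/32 + 2/32 + 16/32 + 1/32 + 2/32 + 1/32 = 32/32 = 1.
Kraft's inequality requires Σ ≤ 1; here Σ = 1 ≤ 1, so such a prefix code exists.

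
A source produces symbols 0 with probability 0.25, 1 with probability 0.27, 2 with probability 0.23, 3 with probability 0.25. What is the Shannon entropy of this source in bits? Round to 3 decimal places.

H = −Σ pᵢ log₂ pᵢ.
−0.25·log₂(0.25) = 0.5000
−0.27·log₂(0.27) = 0.5100
−0.23·log₂(0.23) = 0.4877
−0.25·log₂(0.25) = 0.5000
Sum ≈ 1.9977 → 1.998 bits.

1.998 bits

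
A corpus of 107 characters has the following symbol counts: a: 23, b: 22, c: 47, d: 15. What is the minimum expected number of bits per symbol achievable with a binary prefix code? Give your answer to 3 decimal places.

Probabilities are the counts divided by 107.
Repeatedly combine the two least-probable nodes; the expected code length is the sum of the merged weights.
merge 15/107 + 22/107 → 37/107
merge 23/107 + 37/107 → 60/107
merge 47/107 + 60/107 → 1
L = 37/107 + 60/107 + 1 = 204/107 ≈ 1.907 bits/symbol.

1.907 bits/symbol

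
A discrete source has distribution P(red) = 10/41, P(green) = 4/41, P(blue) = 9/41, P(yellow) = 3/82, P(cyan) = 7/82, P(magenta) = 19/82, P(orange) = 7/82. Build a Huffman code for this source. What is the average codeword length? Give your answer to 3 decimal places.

2.610 bits/symbol

Repeatedly combine the two least-probable nodes; the expected code length is the sum of the merged weights.
merge 3/82 + 7/82 → 5/41
merge 7/82 + 4/41 → 15/82
merge 5/41 + 15/82 → 25/82
merge 9/41 + 19/82 → 37/82
merge 10/41 + 25/82 → 45/82
merge 37/82 + 45/82 → 1
L = 5/41 + 15/82 + 25/82 + 37/82 + 45/82 + 1 = 107/41 ≈ 2.610 bits/symbol.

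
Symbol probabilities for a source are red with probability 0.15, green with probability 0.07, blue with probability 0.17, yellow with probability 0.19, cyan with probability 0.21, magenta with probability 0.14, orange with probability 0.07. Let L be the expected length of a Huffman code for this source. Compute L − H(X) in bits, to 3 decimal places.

Entropy H = −Σ p log₂ p ≈ 2.7074 bits.
Huffman merges: 7/100+7/100→7/50; 7/50+7/50→7/25; 3/20+17/100→8/25; 19/100+21/100→2/5; 7/25+8/25→3/5; 2/5+3/5→1. L = 137/50 ≈ 2.7400.
L − H = 2.7400 − 2.7074 = 0.033 bits.

0.033 bits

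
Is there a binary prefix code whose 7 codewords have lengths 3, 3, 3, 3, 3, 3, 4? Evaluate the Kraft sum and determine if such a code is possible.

With common denominator 2^4 = 16: Σ 2^(−ℓᵢ) = 2/16 + 2/16 + 2/16 + 2/16 + 2/16 + 2/16 + 1/16 = 13/16 = 0.8125.
Kraft's inequality requires Σ ≤ 1; here Σ = 0.8125 ≤ 1, so such a prefix code exists.

0.8125; yes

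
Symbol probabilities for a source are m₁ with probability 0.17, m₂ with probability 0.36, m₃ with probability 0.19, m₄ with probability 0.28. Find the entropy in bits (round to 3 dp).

H = −Σ pᵢ log₂ pᵢ.
−0.17·log₂(0.17) = 0.4346
−0.36·log₂(0.36) = 0.5306
−0.19·log₂(0.19) = 0.4552
−0.28·log₂(0.28) = 0.5142
Sum ≈ 1.9346 → 1.935 bits.

1.935 bits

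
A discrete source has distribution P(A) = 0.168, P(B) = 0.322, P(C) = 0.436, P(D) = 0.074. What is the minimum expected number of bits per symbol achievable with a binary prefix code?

1.806 bits/symbol

Repeatedly combine the two least-probable nodes; the expected code length is the sum of the merged weights.
merge 37/500 + 21/125 → 121/500
merge 121/500 + 161/500 → 141/250
merge 109/250 + 141/250 → 1
L = 121/500 + 141/250 + 1 = 903/500 = 1.806 bits/symbol.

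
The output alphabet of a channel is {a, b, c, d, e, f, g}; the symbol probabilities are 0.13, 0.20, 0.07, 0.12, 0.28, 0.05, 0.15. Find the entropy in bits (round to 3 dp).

H = −Σ pᵢ log₂ pᵢ.
−0.13·log₂(0.13) = 0.3826
−0.20·log₂(0.20) = 0.4644
−0.07·log₂(0.07) = 0.2686
−0.12·log₂(0.12) = 0.3671
−0.28·log₂(0.28) = 0.5142
−0.05·log₂(0.05) = 0.2161
−0.15·log₂(0.15) = 0.4105
Sum ≈ 2.6235 → 2.624 bits.

2.624 bits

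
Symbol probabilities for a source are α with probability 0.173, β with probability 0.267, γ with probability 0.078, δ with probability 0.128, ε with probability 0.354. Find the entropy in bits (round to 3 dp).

2.144 bits

H = −Σ pᵢ log₂ pᵢ.
−0.173·log₂(0.173) = 0.4379
−0.267·log₂(0.267) = 0.5087
−0.078·log₂(0.078) = 0.2871
−0.128·log₂(0.128) = 0.3796
−0.354·log₂(0.354) = 0.5304
Sum ≈ 2.1436 → 2.144 bits.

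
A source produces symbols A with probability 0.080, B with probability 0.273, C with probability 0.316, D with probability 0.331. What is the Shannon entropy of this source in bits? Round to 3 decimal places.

1.856 bits

H = −Σ pᵢ log₂ pᵢ.
−0.080·log₂(0.080) = 0.2915
−0.273·log₂(0.273) = 0.5113
−0.316·log₂(0.316) = 0.5252
−0.331·log₂(0.331) = 0.5280
Sum ≈ 1.8560 → 1.856 bits.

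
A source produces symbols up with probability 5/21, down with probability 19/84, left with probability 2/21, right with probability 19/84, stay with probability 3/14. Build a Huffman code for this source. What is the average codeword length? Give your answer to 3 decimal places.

2.310 bits/symbol

Repeatedly combine the two least-probable nodes; the expected code length is the sum of the merged weights.
merge 2/21 + 3/14 → 13/42
merge 19/84 + 19/84 → 19/42
merge 5/21 + 13/42 → 23/42
merge 19/42 + 23/42 → 1
L = 13/42 + 19/42 + 23/42 + 1 = 97/42 ≈ 2.310 bits/symbol.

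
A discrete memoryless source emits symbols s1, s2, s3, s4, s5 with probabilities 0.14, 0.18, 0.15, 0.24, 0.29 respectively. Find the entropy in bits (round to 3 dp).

2.265 bits

H = −Σ pᵢ log₂ pᵢ.
−0.14·log₂(0.14) = 0.3971
−0.18·log₂(0.18) = 0.4453
−0.15·log₂(0.15) = 0.4105
−0.24·log₂(0.24) = 0.4941
−0.29·log₂(0.29) = 0.5179
Sum ≈ 2.2650 → 2.265 bits.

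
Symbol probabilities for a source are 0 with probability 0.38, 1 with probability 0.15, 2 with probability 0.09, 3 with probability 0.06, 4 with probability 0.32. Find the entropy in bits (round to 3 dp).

2.023 bits

H = −Σ pᵢ log₂ pᵢ.
−0.38·log₂(0.38) = 0.5305
−0.15·log₂(0.15) = 0.4105
−0.09·log₂(0.09) = 0.3127
−0.06·log₂(0.06) = 0.2435
−0.32·log₂(0.32) = 0.5260
Sum ≈ 2.0232 → 2.023 bits.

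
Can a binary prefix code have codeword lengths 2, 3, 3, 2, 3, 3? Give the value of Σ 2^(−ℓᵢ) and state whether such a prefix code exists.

With common denominator 2^3 = 8: Σ 2^(−ℓᵢ) = 2/8 + 1/8 + 1/8 + 2/8 + 1/8 + 1/8 = 8/8 = 1.
Kraft's inequality requires Σ ≤ 1; here Σ = 1 ≤ 1, so such a prefix code exists.

1; yes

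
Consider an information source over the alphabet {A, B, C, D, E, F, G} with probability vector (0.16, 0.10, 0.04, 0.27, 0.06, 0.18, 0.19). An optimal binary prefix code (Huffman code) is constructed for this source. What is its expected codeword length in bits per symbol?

2.64 bits/symbol

Repeatedly combine the two least-probable nodes; the expected code length is the sum of the merged weights.
merge 1/25 + 3/50 → 1/10
merge 1/10 + 1/10 → 1/5
merge 4/25 + 9/50 → 17/50
merge 19/100 + 1/5 → 39/100
merge 27/100 + 17/50 → 61/100
merge 39/100 + 61/100 → 1
L = 1/10 + 1/5 + 17/50 + 39/100 + 61/100 + 1 = 66/25 = 2.64 bits/symbol.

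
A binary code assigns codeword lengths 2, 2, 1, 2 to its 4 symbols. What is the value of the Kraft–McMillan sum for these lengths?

1.25

With common denominator 2^2 = 4: Σ 2^(−ℓᵢ) = 1/4 + 1/4 + 2/4 + 1/4 = 5/4 = 1.25.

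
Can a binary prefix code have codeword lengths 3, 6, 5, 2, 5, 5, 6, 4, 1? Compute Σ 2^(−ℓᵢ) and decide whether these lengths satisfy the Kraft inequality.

1.0625; no

With common denominator 2^6 = 64: Σ 2^(−ℓᵢ) = 8/64 + 1/64 + 2/64 + 16/64 + 2/64 + 2/64 + 1/64 + 4/64 + 32/64 = 68/64 = 1.0625.
Kraft's inequality requires Σ ≤ 1; here Σ = 1.0625 > 1, so no such prefix code exists.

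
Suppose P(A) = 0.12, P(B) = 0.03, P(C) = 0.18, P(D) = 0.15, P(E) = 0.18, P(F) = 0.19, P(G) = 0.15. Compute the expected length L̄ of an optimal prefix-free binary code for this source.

2.78 bits/symbol

Repeatedly combine the two least-probable nodes; the expected code length is the sum of the merged weights.
merge 3/100 + 3/25 → 3/20
merge 3/20 + 3/20 → 3/10
merge 3/20 + 9/50 → 33/100
merge 9/50 + 19/100 → 37/100
merge 3/10 + 33/100 → 63/100
merge 37/100 + 63/100 → 1
L = 3/20 + 3/10 + 33/100 + 37/100 + 63/100 + 1 = 139/50 = 2.78 bits/symbol.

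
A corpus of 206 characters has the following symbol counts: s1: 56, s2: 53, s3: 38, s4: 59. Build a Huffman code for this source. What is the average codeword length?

2 bits/symbol

Probabilities are the counts divided by 206.
Repeatedly combine the two least-probable nodes; the expected code length is the sum of the merged weights.
merge 19/103 + 53/206 → 91/206
merge 28/103 + 59/206 → 115/206
merge 91/206 + 115/206 → 1
L = 91/206 + 115/206 + 1 = 2 bits/symbol.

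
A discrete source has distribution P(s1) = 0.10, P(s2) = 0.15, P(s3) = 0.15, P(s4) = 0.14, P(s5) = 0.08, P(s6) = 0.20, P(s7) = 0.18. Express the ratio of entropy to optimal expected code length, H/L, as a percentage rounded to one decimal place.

Entropy H = −Σ p log₂ p ≈ 2.7516 bits.
Huffman merges: 2/25+1/10→9/50; 7/50+3/20→29/100; 3/20+9/50→33/100; 9/50+1/5→19/50; 29/100+33/100→31/50; 19/50+31/50→1. L = 14/5 ≈ 2.8000.
Efficiency = H/L = 2.7516/2.8000 = 98.3%.

98.3%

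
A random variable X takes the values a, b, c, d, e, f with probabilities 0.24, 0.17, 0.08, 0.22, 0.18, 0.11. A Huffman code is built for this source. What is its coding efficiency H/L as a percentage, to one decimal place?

Entropy H = −Σ p log₂ p ≈ 2.4964 bits.
Huffman merges: 2/25+11/100→19/100; 17/100+9/50→7/20; 19/100+11/50→41/100; 6/25+7/20→59/100; 41/100+59/100→1. L = 127/50 ≈ 2.5400.
Efficiency = H/L = 2.4964/2.5400 = 98.3%.

98.3%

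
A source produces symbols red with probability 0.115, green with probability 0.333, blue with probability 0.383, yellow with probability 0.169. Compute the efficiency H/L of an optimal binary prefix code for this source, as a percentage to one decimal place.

97.4%

Entropy H = −Σ p log₂ p ≈ 1.8509 bits.
Huffman merges: 23/200+169/1000→71/250; 71/250+333/1000→617/1000; 383/1000+617/1000→1. L = 1901/1000 ≈ 1.9010.
Efficiency = H/L = 1.8509/1.9010 = 97.4%.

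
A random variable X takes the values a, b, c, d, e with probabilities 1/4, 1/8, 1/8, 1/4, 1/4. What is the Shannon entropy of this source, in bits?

Each probability is a power of 1/2, so log₂(1/p) is an integer.
H = Σ p·log₂(1/p) = 1/4·2 + 1/8·3 + 1/8·3 + 1/4·2 + 1/4·2 = 2.25 bits.

2.25 bits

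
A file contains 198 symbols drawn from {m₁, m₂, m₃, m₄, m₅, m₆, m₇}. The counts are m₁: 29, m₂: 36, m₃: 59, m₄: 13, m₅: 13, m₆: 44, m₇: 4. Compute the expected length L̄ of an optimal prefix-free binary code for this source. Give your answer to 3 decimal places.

2.535 bits/symbol

Probabilities are the counts divided by 198.
Repeatedly combine the two least-probable nodes; the expected code length is the sum of the merged weights.
merge 2/99 + 13/198 → 17/198
merge 13/198 + 17/198 → 5/33
merge 29/198 + 5/33 → 59/198
merge 2/11 + 2/9 → 40/99
merge 59/198 + 59/198 → 59/99
merge 40/99 + 59/99 → 1
L = 17/198 + 5/33 + 59/198 + 40/99 + 59/99 + 1 = 251/99 ≈ 2.535 bits/symbol.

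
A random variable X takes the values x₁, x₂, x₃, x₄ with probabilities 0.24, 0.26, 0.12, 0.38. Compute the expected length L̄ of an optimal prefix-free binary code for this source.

Repeatedly combine the two least-probable nodes; the expected code length is the sum of the merged weights.
merge 3/25 + 6/25 → 9/25
merge 13/50 + 9/25 → 31/50
merge 19/50 + 31/50 → 1
L = 9/25 + 31/50 + 1 = 99/50 = 1.98 bits/symbol.

1.98 bits/symbol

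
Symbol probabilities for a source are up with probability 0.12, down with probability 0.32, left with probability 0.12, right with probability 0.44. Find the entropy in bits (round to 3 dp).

1.781 bits

H = −Σ pᵢ log₂ pᵢ.
−0.12·log₂(0.12) = 0.3671
−0.32·log₂(0.32) = 0.5260
−0.12·log₂(0.12) = 0.3671
−0.44·log₂(0.44) = 0.5211
Sum ≈ 1.7813 → 1.781 bits.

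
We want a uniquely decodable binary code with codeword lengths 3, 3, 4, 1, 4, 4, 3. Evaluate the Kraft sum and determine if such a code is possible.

1.0625; no

With common denominator 2^4 = 16: Σ 2^(−ℓᵢ) = 2/16 + 2/16 + 1/16 + 8/16 + 1/16 + 1/16 + 2/16 = 17/16 = 1.0625.
Kraft's inequality requires Σ ≤ 1; here Σ = 1.0625 > 1, so no such prefix code exists.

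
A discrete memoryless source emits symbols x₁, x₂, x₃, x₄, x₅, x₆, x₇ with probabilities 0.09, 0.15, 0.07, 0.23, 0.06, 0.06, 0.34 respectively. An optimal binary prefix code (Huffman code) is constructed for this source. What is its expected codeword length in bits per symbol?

2.55 bits/symbol

Repeatedly combine the two least-probable nodes; the expected code length is the sum of the merged weights.
merge 3/50 + 3/50 → 3/25
merge 7/100 + 9/100 → 4/25
merge 3/25 + 3/20 → 27/100
merge 4/25 + 23/100 → 39/100
merge 27/100 + 17/50 → 61/100
merge 39/100 + 61/100 → 1
L = 3/25 + 4/25 + 27/100 + 39/100 + 61/100 + 1 = 51/20 = 2.55 bits/symbol.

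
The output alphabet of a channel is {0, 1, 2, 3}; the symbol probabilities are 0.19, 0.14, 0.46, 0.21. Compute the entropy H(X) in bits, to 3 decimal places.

1.840 bits

H = −Σ pᵢ log₂ pᵢ.
−0.19·log₂(0.19) = 0.4552
−0.14·log₂(0.14) = 0.3971
−0.46·log₂(0.46) = 0.5153
−0.21·log₂(0.21) = 0.4728
Sum ≈ 1.8405 → 1.840 bits.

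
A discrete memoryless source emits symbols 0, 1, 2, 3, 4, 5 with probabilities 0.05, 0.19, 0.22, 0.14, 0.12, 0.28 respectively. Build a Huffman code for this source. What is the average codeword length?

2.48 bits/symbol

Repeatedly combine the two least-probable nodes; the expected code length is the sum of the merged weights.
merge 1/20 + 3/25 → 17/100
merge 7/50 + 17/100 → 31/100
merge 19/100 + 11/50 → 41/100
merge 7/25 + 31/100 → 59/100
merge 41/100 + 59/100 → 1
L = 17/100 + 31/100 + 41/100 + 59/100 + 1 = 62/25 = 2.48 bits/symbol.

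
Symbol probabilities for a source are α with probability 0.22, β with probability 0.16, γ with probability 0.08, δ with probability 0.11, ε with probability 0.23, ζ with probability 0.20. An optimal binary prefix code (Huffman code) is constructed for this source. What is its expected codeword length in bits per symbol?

Repeatedly combine the two least-probable nodes; the expected code length is the sum of the merged weights.
merge 2/25 + 11/100 → 19/100
merge 4/25 + 19/100 → 7/20
merge 1/5 + 11/50 → 21/50
merge 23/100 + 7/20 → 29/50
merge 21/50 + 29/50 → 1
L = 19/100 + 7/20 + 21/50 + 29/50 + 1 = 127/50 = 2.54 bits/symbol.

2.54 bits/symbol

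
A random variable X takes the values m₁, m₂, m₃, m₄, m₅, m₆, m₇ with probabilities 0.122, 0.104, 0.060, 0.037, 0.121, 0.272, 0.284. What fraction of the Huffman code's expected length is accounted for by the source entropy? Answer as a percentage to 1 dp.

99.4%

Entropy H = −Σ p log₂ p ≈ 2.5247 bits.
Huffman merges: 37/1000+3/50→97/1000; 97/1000+13/125→201/1000; 121/1000+61/500→243/1000; 201/1000+243/1000→111/250; 34/125+71/250→139/250; 111/250+139/250→1. L = 2541/1000 ≈ 2.5410.
Efficiency = H/L = 2.5247/2.5410 = 99.4%.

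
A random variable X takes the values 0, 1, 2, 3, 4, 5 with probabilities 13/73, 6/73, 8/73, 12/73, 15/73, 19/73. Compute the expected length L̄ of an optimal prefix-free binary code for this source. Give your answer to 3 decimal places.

Repeatedly combine the two least-probable nodes; the expected code length is the sum of the merged weights.
merge 6/73 + 8/73 → 14/73
merge 12/73 + 13/73 → 25/73
merge 14/73 + 15/73 → 29/73
merge 19/73 + 25/73 → 44/73
merge 29/73 + 44/73 → 1
L = 14/73 + 25/73 + 29/73 + 44/73 + 1 = 185/73 ≈ 2.534 bits/symbol.

2.534 bits/symbol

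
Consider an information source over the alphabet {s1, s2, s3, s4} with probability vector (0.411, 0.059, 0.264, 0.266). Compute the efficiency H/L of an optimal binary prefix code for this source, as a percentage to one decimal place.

93.3%

Entropy H = −Σ p log₂ p ≈ 1.7836 bits.
Huffman merges: 59/1000+33/125→323/1000; 133/500+323/1000→589/1000; 411/1000+589/1000→1. L = 239/125 ≈ 1.9120.
Efficiency = H/L = 1.7836/1.9120 = 93.3%.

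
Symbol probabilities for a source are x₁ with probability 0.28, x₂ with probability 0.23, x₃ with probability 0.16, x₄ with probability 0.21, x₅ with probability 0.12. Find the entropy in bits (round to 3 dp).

H = −Σ pᵢ log₂ pᵢ.
−0.28·log₂(0.28) = 0.5142
−0.23·log₂(0.23) = 0.4877
−0.16·log₂(0.16) = 0.4230
−0.21·log₂(0.21) = 0.4728
−0.12·log₂(0.12) = 0.3671
Sum ≈ 2.2648 → 2.265 bits.

2.265 bits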